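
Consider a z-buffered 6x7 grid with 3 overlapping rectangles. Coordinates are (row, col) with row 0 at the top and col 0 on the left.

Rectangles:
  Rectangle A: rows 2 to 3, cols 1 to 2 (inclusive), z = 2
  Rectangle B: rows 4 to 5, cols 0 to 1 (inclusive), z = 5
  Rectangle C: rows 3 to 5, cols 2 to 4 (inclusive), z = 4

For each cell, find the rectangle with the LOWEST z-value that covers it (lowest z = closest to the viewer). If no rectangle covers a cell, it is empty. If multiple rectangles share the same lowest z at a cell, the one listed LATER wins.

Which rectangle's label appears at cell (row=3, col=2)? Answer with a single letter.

Check cell (3,2):
  A: rows 2-3 cols 1-2 z=2 -> covers; best now A (z=2)
  B: rows 4-5 cols 0-1 -> outside (row miss)
  C: rows 3-5 cols 2-4 z=4 -> covers; best now A (z=2)
Winner: A at z=2

Answer: A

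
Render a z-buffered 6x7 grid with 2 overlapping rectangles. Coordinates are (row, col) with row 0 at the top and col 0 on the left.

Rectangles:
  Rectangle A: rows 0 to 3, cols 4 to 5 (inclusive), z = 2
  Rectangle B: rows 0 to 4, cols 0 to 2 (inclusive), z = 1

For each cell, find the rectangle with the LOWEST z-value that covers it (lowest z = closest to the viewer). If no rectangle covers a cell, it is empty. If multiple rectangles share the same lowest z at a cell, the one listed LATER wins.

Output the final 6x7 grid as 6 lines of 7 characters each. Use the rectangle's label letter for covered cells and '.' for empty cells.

BBB.AA.
BBB.AA.
BBB.AA.
BBB.AA.
BBB....
.......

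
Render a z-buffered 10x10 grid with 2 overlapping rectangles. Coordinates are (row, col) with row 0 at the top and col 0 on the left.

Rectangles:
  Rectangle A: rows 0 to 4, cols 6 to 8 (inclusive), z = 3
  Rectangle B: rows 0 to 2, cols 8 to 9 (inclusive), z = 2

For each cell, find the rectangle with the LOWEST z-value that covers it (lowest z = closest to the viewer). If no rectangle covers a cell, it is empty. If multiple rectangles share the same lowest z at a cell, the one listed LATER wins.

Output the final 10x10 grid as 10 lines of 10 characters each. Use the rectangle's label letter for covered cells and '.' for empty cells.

......AABB
......AABB
......AABB
......AAA.
......AAA.
..........
..........
..........
..........
..........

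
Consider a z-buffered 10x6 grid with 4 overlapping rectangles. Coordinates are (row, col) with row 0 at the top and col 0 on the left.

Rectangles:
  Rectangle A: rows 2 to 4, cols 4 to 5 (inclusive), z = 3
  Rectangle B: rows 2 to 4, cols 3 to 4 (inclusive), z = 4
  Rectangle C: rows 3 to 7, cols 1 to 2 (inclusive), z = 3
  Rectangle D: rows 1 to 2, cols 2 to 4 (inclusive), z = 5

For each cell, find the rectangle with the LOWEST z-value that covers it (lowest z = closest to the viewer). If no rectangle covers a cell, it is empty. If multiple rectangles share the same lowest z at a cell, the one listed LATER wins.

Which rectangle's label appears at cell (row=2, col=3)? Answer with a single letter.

Answer: B

Derivation:
Check cell (2,3):
  A: rows 2-4 cols 4-5 -> outside (col miss)
  B: rows 2-4 cols 3-4 z=4 -> covers; best now B (z=4)
  C: rows 3-7 cols 1-2 -> outside (row miss)
  D: rows 1-2 cols 2-4 z=5 -> covers; best now B (z=4)
Winner: B at z=4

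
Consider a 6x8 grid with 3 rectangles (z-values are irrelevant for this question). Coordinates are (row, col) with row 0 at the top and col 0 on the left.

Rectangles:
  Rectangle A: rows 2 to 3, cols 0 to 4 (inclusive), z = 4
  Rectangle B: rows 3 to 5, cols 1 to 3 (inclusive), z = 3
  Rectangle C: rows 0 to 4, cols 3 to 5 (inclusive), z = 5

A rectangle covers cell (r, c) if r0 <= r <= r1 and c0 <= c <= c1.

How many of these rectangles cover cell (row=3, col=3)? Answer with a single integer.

Answer: 3

Derivation:
Check cell (3,3):
  A: rows 2-3 cols 0-4 -> covers
  B: rows 3-5 cols 1-3 -> covers
  C: rows 0-4 cols 3-5 -> covers
Count covering = 3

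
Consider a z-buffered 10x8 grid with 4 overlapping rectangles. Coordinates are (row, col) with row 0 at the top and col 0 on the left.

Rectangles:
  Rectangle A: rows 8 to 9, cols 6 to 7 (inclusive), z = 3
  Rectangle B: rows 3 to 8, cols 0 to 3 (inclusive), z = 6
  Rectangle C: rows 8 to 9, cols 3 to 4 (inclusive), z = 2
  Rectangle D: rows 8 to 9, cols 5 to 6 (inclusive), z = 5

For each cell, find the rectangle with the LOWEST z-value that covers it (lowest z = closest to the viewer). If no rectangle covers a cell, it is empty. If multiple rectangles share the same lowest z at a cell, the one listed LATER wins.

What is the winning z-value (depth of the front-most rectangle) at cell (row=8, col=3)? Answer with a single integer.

Answer: 2

Derivation:
Check cell (8,3):
  A: rows 8-9 cols 6-7 -> outside (col miss)
  B: rows 3-8 cols 0-3 z=6 -> covers; best now B (z=6)
  C: rows 8-9 cols 3-4 z=2 -> covers; best now C (z=2)
  D: rows 8-9 cols 5-6 -> outside (col miss)
Winner: C at z=2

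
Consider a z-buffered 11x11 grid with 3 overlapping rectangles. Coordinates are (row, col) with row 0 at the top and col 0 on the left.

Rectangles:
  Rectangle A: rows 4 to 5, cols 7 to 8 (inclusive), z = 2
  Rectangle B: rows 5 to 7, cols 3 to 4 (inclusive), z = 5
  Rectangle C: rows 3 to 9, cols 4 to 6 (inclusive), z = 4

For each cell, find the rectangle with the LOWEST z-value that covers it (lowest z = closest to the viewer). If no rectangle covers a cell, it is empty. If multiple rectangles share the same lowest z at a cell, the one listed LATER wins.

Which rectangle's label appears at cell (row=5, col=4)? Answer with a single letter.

Check cell (5,4):
  A: rows 4-5 cols 7-8 -> outside (col miss)
  B: rows 5-7 cols 3-4 z=5 -> covers; best now B (z=5)
  C: rows 3-9 cols 4-6 z=4 -> covers; best now C (z=4)
Winner: C at z=4

Answer: C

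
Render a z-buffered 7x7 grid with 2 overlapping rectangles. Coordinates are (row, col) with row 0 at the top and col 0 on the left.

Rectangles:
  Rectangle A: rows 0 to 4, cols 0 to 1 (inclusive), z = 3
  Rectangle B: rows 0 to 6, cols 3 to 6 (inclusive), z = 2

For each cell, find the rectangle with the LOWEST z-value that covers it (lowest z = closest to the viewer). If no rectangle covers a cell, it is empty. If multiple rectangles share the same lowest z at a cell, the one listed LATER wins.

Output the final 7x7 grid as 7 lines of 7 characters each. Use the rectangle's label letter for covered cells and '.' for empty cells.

AA.BBBB
AA.BBBB
AA.BBBB
AA.BBBB
AA.BBBB
...BBBB
...BBBB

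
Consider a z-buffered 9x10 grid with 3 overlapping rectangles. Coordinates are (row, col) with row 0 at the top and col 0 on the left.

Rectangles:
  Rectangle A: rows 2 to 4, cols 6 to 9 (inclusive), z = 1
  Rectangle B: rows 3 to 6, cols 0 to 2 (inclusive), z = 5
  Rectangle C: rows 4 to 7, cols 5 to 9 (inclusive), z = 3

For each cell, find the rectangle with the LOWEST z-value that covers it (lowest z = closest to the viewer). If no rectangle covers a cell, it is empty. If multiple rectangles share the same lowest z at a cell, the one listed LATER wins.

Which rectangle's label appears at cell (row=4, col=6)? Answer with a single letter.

Answer: A

Derivation:
Check cell (4,6):
  A: rows 2-4 cols 6-9 z=1 -> covers; best now A (z=1)
  B: rows 3-6 cols 0-2 -> outside (col miss)
  C: rows 4-7 cols 5-9 z=3 -> covers; best now A (z=1)
Winner: A at z=1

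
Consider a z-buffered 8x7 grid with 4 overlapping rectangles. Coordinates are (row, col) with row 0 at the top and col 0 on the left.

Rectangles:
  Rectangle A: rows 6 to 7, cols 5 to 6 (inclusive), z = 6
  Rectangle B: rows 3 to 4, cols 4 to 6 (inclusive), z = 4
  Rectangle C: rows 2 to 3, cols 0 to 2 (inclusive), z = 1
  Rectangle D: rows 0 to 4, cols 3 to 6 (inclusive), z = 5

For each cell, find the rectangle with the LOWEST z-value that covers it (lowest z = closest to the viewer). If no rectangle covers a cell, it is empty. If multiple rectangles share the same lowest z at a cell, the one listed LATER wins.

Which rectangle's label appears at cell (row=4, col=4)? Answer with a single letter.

Answer: B

Derivation:
Check cell (4,4):
  A: rows 6-7 cols 5-6 -> outside (row miss)
  B: rows 3-4 cols 4-6 z=4 -> covers; best now B (z=4)
  C: rows 2-3 cols 0-2 -> outside (row miss)
  D: rows 0-4 cols 3-6 z=5 -> covers; best now B (z=4)
Winner: B at z=4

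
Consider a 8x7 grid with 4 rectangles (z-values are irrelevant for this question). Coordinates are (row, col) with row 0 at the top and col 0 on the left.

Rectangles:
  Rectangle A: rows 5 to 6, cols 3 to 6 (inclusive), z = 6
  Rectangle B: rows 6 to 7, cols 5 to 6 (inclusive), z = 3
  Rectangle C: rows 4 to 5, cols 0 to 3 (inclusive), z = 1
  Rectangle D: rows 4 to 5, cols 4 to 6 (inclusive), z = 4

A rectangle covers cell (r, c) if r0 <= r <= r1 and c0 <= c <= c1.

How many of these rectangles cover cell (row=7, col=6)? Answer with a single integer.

Answer: 1

Derivation:
Check cell (7,6):
  A: rows 5-6 cols 3-6 -> outside (row miss)
  B: rows 6-7 cols 5-6 -> covers
  C: rows 4-5 cols 0-3 -> outside (row miss)
  D: rows 4-5 cols 4-6 -> outside (row miss)
Count covering = 1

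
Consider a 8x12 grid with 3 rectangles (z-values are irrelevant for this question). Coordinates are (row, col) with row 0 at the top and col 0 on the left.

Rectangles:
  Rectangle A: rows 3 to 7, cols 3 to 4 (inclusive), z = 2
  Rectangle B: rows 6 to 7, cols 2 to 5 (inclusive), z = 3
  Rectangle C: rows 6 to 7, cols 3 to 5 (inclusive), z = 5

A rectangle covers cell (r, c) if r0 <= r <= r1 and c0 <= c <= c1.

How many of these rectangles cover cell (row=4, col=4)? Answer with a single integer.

Check cell (4,4):
  A: rows 3-7 cols 3-4 -> covers
  B: rows 6-7 cols 2-5 -> outside (row miss)
  C: rows 6-7 cols 3-5 -> outside (row miss)
Count covering = 1

Answer: 1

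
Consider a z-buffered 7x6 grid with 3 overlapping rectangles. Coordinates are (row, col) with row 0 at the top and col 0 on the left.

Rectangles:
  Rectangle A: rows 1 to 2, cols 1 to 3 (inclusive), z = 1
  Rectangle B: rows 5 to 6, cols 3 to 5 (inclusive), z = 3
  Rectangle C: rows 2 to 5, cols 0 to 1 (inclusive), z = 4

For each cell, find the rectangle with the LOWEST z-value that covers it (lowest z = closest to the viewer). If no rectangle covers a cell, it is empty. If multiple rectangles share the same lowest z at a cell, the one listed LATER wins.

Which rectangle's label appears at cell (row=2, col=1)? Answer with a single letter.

Answer: A

Derivation:
Check cell (2,1):
  A: rows 1-2 cols 1-3 z=1 -> covers; best now A (z=1)
  B: rows 5-6 cols 3-5 -> outside (row miss)
  C: rows 2-5 cols 0-1 z=4 -> covers; best now A (z=1)
Winner: A at z=1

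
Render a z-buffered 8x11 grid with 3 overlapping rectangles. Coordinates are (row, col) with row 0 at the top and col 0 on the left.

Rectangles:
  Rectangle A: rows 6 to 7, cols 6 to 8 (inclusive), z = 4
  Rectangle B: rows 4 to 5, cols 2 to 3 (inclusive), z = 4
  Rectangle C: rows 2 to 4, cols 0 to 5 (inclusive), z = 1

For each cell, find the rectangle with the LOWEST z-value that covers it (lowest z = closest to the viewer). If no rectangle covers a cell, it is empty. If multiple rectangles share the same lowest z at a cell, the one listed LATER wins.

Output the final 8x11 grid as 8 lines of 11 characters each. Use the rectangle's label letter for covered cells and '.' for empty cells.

...........
...........
CCCCCC.....
CCCCCC.....
CCCCCC.....
..BB.......
......AAA..
......AAA..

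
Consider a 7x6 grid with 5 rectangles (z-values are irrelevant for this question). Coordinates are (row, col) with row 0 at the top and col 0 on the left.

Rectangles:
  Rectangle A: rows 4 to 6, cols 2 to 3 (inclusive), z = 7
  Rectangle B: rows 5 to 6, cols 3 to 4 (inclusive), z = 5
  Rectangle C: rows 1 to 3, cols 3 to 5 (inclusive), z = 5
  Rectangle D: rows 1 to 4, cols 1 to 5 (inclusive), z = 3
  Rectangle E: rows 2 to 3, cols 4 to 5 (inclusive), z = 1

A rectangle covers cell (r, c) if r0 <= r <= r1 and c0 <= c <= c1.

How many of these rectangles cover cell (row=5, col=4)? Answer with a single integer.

Answer: 1

Derivation:
Check cell (5,4):
  A: rows 4-6 cols 2-3 -> outside (col miss)
  B: rows 5-6 cols 3-4 -> covers
  C: rows 1-3 cols 3-5 -> outside (row miss)
  D: rows 1-4 cols 1-5 -> outside (row miss)
  E: rows 2-3 cols 4-5 -> outside (row miss)
Count covering = 1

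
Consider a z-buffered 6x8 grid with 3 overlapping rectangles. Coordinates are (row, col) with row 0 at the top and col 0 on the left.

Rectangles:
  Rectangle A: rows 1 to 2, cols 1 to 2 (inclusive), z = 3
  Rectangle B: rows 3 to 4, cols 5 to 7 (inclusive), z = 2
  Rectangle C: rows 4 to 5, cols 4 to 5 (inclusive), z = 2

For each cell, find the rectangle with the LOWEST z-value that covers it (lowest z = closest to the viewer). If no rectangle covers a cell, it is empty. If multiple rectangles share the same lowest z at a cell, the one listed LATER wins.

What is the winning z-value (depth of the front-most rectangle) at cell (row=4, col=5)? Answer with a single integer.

Check cell (4,5):
  A: rows 1-2 cols 1-2 -> outside (row miss)
  B: rows 3-4 cols 5-7 z=2 -> covers; best now B (z=2)
  C: rows 4-5 cols 4-5 z=2 -> covers; best now C (z=2)
Winner: C at z=2

Answer: 2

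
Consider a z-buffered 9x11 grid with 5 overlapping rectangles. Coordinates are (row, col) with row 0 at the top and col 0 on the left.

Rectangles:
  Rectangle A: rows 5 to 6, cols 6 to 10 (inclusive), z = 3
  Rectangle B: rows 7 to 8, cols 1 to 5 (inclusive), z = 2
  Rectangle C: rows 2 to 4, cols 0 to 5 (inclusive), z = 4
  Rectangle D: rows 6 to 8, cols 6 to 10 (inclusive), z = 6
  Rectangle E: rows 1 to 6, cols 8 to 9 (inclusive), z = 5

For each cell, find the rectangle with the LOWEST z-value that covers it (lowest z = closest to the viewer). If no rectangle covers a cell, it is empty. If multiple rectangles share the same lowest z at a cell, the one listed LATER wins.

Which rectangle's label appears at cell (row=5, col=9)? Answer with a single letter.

Answer: A

Derivation:
Check cell (5,9):
  A: rows 5-6 cols 6-10 z=3 -> covers; best now A (z=3)
  B: rows 7-8 cols 1-5 -> outside (row miss)
  C: rows 2-4 cols 0-5 -> outside (row miss)
  D: rows 6-8 cols 6-10 -> outside (row miss)
  E: rows 1-6 cols 8-9 z=5 -> covers; best now A (z=3)
Winner: A at z=3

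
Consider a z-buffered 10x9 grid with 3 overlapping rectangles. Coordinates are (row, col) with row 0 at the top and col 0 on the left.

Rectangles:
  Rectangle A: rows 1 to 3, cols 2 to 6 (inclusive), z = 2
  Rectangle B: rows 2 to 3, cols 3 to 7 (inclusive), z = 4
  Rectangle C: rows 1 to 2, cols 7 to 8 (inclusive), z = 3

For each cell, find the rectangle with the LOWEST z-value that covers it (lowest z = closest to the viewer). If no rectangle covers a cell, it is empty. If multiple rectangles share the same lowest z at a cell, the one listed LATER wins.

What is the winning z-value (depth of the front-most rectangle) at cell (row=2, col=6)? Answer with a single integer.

Check cell (2,6):
  A: rows 1-3 cols 2-6 z=2 -> covers; best now A (z=2)
  B: rows 2-3 cols 3-7 z=4 -> covers; best now A (z=2)
  C: rows 1-2 cols 7-8 -> outside (col miss)
Winner: A at z=2

Answer: 2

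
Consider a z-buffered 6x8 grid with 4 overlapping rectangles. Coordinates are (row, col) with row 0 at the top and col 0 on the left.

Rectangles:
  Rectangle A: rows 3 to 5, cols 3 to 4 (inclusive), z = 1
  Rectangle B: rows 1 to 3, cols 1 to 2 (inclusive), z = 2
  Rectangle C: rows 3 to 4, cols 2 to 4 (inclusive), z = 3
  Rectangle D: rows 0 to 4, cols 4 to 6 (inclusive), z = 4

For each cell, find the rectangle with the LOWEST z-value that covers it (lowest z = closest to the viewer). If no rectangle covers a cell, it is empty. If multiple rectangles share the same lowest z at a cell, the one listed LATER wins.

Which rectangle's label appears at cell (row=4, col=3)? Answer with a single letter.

Answer: A

Derivation:
Check cell (4,3):
  A: rows 3-5 cols 3-4 z=1 -> covers; best now A (z=1)
  B: rows 1-3 cols 1-2 -> outside (row miss)
  C: rows 3-4 cols 2-4 z=3 -> covers; best now A (z=1)
  D: rows 0-4 cols 4-6 -> outside (col miss)
Winner: A at z=1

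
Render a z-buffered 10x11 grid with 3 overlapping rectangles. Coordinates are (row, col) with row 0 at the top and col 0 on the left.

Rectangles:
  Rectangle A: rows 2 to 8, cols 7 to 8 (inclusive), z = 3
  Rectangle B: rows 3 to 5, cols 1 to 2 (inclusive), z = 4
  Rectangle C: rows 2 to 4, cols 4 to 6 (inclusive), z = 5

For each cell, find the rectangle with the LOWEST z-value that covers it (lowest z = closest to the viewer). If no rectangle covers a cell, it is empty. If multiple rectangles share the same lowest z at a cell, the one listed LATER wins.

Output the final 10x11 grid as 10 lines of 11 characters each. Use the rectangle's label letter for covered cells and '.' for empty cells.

...........
...........
....CCCAA..
.BB.CCCAA..
.BB.CCCAA..
.BB....AA..
.......AA..
.......AA..
.......AA..
...........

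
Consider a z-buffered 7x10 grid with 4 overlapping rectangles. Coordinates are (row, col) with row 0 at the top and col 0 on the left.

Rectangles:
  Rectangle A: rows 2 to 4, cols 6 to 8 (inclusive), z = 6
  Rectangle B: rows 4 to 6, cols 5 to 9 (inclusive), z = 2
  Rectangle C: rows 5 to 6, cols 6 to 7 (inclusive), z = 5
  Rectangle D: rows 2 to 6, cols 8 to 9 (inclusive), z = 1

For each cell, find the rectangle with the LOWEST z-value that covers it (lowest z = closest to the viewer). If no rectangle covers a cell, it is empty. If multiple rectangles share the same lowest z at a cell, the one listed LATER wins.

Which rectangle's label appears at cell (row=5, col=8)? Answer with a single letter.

Answer: D

Derivation:
Check cell (5,8):
  A: rows 2-4 cols 6-8 -> outside (row miss)
  B: rows 4-6 cols 5-9 z=2 -> covers; best now B (z=2)
  C: rows 5-6 cols 6-7 -> outside (col miss)
  D: rows 2-6 cols 8-9 z=1 -> covers; best now D (z=1)
Winner: D at z=1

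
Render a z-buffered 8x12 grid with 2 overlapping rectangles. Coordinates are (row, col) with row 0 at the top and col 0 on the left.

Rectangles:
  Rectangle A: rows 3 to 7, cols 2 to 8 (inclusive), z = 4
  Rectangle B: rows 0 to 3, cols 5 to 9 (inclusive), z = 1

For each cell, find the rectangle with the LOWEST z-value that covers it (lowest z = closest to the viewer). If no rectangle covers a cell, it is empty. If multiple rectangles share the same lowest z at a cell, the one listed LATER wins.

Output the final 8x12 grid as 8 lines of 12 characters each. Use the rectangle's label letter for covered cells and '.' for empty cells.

.....BBBBB..
.....BBBBB..
.....BBBBB..
..AAABBBBB..
..AAAAAAA...
..AAAAAAA...
..AAAAAAA...
..AAAAAAA...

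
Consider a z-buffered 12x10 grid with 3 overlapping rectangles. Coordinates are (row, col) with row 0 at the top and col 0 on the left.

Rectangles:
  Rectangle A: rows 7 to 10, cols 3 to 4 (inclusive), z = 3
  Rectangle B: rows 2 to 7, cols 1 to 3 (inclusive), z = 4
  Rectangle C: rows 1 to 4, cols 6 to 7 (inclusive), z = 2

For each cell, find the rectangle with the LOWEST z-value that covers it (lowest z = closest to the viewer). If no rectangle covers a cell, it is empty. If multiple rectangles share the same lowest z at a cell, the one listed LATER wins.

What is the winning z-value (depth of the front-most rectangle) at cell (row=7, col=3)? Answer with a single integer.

Answer: 3

Derivation:
Check cell (7,3):
  A: rows 7-10 cols 3-4 z=3 -> covers; best now A (z=3)
  B: rows 2-7 cols 1-3 z=4 -> covers; best now A (z=3)
  C: rows 1-4 cols 6-7 -> outside (row miss)
Winner: A at z=3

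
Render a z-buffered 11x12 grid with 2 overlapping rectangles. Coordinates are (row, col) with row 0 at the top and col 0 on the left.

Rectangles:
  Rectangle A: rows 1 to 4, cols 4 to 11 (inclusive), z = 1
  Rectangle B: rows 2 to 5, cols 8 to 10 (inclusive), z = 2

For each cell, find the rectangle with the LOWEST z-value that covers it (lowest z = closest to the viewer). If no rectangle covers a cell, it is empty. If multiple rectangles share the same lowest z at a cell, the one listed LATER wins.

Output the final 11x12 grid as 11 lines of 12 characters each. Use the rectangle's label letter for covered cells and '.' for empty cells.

............
....AAAAAAAA
....AAAAAAAA
....AAAAAAAA
....AAAAAAAA
........BBB.
............
............
............
............
............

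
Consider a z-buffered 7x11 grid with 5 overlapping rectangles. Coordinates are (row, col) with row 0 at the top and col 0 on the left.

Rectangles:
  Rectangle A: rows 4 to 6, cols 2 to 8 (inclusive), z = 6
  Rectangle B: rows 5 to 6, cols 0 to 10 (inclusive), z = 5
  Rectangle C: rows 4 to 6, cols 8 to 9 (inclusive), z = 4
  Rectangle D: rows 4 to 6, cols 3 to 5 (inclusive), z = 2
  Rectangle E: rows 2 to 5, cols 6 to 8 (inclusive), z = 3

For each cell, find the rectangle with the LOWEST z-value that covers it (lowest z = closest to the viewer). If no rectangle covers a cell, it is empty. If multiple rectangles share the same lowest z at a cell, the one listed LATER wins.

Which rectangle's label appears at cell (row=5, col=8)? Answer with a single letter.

Check cell (5,8):
  A: rows 4-6 cols 2-8 z=6 -> covers; best now A (z=6)
  B: rows 5-6 cols 0-10 z=5 -> covers; best now B (z=5)
  C: rows 4-6 cols 8-9 z=4 -> covers; best now C (z=4)
  D: rows 4-6 cols 3-5 -> outside (col miss)
  E: rows 2-5 cols 6-8 z=3 -> covers; best now E (z=3)
Winner: E at z=3

Answer: E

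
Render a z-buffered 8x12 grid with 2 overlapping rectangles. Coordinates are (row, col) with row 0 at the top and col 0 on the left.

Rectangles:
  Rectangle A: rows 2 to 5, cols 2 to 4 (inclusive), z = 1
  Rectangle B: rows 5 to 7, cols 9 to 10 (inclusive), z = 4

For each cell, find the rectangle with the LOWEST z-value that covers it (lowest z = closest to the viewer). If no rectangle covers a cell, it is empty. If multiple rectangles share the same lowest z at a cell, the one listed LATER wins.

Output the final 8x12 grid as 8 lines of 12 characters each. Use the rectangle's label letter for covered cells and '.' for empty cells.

............
............
..AAA.......
..AAA.......
..AAA.......
..AAA....BB.
.........BB.
.........BB.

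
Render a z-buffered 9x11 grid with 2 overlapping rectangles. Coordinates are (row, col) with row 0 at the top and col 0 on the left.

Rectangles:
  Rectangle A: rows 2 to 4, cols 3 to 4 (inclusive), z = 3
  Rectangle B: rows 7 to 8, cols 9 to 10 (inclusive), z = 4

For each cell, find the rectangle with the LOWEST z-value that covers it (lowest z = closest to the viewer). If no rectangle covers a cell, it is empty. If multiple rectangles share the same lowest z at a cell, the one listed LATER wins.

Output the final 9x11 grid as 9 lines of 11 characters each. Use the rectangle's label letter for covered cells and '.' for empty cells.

...........
...........
...AA......
...AA......
...AA......
...........
...........
.........BB
.........BB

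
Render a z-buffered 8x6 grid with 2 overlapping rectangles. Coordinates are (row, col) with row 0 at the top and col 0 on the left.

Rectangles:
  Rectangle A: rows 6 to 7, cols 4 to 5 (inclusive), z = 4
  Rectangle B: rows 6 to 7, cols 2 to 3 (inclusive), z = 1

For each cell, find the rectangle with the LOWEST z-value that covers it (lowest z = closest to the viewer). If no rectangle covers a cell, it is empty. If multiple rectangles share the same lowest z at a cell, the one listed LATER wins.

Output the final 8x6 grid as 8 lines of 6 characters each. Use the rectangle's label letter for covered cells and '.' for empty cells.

......
......
......
......
......
......
..BBAA
..BBAA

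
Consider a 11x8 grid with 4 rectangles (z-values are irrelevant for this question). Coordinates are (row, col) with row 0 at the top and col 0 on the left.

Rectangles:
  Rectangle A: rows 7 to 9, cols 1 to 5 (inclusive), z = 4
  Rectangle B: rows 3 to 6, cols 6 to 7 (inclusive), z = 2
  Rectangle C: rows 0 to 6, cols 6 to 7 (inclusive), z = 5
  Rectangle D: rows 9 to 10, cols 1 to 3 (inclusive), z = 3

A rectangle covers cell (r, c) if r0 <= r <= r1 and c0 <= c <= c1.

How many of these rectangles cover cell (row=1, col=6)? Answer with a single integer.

Answer: 1

Derivation:
Check cell (1,6):
  A: rows 7-9 cols 1-5 -> outside (row miss)
  B: rows 3-6 cols 6-7 -> outside (row miss)
  C: rows 0-6 cols 6-7 -> covers
  D: rows 9-10 cols 1-3 -> outside (row miss)
Count covering = 1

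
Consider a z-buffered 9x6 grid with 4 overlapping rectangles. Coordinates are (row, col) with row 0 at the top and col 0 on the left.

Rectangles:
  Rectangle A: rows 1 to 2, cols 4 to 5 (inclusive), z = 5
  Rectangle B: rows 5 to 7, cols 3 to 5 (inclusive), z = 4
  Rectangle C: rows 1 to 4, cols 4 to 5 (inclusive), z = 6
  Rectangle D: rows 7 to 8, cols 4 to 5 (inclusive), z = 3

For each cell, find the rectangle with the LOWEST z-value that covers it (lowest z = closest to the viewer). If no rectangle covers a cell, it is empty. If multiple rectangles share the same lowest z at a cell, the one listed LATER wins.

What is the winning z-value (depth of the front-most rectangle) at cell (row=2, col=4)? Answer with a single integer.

Answer: 5

Derivation:
Check cell (2,4):
  A: rows 1-2 cols 4-5 z=5 -> covers; best now A (z=5)
  B: rows 5-7 cols 3-5 -> outside (row miss)
  C: rows 1-4 cols 4-5 z=6 -> covers; best now A (z=5)
  D: rows 7-8 cols 4-5 -> outside (row miss)
Winner: A at z=5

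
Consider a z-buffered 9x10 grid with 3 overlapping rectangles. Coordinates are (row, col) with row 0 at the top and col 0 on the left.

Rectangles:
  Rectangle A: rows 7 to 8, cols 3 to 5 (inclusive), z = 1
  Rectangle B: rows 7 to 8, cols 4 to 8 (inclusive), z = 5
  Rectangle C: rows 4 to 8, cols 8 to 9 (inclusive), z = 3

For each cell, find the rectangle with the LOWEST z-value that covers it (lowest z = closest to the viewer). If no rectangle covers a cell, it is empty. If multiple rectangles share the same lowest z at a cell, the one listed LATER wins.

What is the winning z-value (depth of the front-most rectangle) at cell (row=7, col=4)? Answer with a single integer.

Answer: 1

Derivation:
Check cell (7,4):
  A: rows 7-8 cols 3-5 z=1 -> covers; best now A (z=1)
  B: rows 7-8 cols 4-8 z=5 -> covers; best now A (z=1)
  C: rows 4-8 cols 8-9 -> outside (col miss)
Winner: A at z=1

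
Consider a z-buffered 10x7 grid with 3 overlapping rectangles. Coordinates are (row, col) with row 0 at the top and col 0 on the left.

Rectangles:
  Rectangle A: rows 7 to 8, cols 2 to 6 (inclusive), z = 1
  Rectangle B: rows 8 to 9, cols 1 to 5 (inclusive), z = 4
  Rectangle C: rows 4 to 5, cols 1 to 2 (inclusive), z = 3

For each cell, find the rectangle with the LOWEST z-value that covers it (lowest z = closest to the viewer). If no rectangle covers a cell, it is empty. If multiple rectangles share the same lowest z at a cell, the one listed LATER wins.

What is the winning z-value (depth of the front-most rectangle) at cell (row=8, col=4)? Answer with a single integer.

Answer: 1

Derivation:
Check cell (8,4):
  A: rows 7-8 cols 2-6 z=1 -> covers; best now A (z=1)
  B: rows 8-9 cols 1-5 z=4 -> covers; best now A (z=1)
  C: rows 4-5 cols 1-2 -> outside (row miss)
Winner: A at z=1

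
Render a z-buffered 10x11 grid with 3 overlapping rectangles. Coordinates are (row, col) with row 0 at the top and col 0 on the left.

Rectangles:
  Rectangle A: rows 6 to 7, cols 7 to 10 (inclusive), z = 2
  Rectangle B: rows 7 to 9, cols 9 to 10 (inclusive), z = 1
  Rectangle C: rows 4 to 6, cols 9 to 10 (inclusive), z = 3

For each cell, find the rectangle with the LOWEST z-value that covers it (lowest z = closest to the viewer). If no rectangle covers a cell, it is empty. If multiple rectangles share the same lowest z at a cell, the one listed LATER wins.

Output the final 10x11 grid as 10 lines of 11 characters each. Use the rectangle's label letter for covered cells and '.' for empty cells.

...........
...........
...........
...........
.........CC
.........CC
.......AAAA
.......AABB
.........BB
.........BB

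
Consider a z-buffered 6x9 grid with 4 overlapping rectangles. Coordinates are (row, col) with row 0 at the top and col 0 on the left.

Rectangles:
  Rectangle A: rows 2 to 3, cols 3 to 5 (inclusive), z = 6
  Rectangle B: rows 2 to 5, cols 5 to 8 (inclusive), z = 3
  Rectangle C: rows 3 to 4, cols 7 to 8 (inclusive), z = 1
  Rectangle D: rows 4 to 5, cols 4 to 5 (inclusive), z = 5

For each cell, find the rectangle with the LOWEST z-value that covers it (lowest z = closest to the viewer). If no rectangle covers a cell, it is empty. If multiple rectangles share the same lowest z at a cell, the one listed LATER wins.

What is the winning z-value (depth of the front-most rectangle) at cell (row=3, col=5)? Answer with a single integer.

Answer: 3

Derivation:
Check cell (3,5):
  A: rows 2-3 cols 3-5 z=6 -> covers; best now A (z=6)
  B: rows 2-5 cols 5-8 z=3 -> covers; best now B (z=3)
  C: rows 3-4 cols 7-8 -> outside (col miss)
  D: rows 4-5 cols 4-5 -> outside (row miss)
Winner: B at z=3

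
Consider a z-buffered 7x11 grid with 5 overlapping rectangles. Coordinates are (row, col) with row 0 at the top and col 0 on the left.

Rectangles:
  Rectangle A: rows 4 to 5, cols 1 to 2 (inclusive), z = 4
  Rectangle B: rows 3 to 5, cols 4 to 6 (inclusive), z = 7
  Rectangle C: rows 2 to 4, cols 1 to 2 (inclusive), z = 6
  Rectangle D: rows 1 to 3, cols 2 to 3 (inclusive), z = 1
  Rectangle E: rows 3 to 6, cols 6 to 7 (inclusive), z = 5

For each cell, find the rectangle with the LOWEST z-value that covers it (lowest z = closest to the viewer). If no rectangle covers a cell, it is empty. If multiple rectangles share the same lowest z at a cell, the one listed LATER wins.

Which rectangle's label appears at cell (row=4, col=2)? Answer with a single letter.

Answer: A

Derivation:
Check cell (4,2):
  A: rows 4-5 cols 1-2 z=4 -> covers; best now A (z=4)
  B: rows 3-5 cols 4-6 -> outside (col miss)
  C: rows 2-4 cols 1-2 z=6 -> covers; best now A (z=4)
  D: rows 1-3 cols 2-3 -> outside (row miss)
  E: rows 3-6 cols 6-7 -> outside (col miss)
Winner: A at z=4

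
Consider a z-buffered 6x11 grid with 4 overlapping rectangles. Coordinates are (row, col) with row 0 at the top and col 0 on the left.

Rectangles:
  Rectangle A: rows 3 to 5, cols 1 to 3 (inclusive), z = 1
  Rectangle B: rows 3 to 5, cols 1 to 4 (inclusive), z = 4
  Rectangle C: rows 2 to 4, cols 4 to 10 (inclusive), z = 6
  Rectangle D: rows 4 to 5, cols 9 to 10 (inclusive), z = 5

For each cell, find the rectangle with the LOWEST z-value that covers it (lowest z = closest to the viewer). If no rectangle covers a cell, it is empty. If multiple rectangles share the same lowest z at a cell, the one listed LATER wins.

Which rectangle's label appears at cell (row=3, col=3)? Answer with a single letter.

Check cell (3,3):
  A: rows 3-5 cols 1-3 z=1 -> covers; best now A (z=1)
  B: rows 3-5 cols 1-4 z=4 -> covers; best now A (z=1)
  C: rows 2-4 cols 4-10 -> outside (col miss)
  D: rows 4-5 cols 9-10 -> outside (row miss)
Winner: A at z=1

Answer: A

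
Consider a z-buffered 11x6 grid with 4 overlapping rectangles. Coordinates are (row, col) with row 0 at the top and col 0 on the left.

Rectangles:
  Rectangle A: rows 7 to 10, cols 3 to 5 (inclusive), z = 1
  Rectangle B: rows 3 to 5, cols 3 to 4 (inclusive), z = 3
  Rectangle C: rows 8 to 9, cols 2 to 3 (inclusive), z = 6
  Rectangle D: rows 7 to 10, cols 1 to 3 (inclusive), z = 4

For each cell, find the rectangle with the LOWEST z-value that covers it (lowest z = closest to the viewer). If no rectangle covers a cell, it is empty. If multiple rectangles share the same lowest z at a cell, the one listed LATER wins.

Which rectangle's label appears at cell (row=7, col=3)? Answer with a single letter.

Check cell (7,3):
  A: rows 7-10 cols 3-5 z=1 -> covers; best now A (z=1)
  B: rows 3-5 cols 3-4 -> outside (row miss)
  C: rows 8-9 cols 2-3 -> outside (row miss)
  D: rows 7-10 cols 1-3 z=4 -> covers; best now A (z=1)
Winner: A at z=1

Answer: A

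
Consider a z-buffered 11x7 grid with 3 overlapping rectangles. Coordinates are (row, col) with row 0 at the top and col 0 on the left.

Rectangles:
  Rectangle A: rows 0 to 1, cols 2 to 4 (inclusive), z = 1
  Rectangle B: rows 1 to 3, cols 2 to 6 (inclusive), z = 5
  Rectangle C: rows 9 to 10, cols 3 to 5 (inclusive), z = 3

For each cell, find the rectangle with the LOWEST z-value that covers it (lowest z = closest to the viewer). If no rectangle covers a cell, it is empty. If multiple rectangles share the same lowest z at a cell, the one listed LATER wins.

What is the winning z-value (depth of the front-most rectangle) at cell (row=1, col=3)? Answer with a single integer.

Answer: 1

Derivation:
Check cell (1,3):
  A: rows 0-1 cols 2-4 z=1 -> covers; best now A (z=1)
  B: rows 1-3 cols 2-6 z=5 -> covers; best now A (z=1)
  C: rows 9-10 cols 3-5 -> outside (row miss)
Winner: A at z=1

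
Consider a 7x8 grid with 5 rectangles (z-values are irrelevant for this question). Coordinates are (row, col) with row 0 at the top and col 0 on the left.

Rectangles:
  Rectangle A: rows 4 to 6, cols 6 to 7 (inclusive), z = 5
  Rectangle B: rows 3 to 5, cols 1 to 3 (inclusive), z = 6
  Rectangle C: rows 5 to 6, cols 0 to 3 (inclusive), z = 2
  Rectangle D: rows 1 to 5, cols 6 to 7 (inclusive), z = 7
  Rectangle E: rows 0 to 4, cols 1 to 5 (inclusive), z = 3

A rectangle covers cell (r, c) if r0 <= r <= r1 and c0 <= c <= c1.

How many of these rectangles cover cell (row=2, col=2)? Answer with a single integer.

Check cell (2,2):
  A: rows 4-6 cols 6-7 -> outside (row miss)
  B: rows 3-5 cols 1-3 -> outside (row miss)
  C: rows 5-6 cols 0-3 -> outside (row miss)
  D: rows 1-5 cols 6-7 -> outside (col miss)
  E: rows 0-4 cols 1-5 -> covers
Count covering = 1

Answer: 1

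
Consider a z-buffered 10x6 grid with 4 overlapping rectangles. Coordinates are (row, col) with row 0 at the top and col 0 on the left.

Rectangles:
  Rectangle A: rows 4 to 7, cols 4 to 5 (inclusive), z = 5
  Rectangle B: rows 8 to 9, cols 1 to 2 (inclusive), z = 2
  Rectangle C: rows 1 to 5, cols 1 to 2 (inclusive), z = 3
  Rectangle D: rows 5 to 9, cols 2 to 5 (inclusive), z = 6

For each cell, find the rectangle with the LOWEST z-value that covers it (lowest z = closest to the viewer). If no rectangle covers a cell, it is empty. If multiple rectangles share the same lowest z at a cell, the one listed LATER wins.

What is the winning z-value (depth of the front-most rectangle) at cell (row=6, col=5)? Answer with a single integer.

Check cell (6,5):
  A: rows 4-7 cols 4-5 z=5 -> covers; best now A (z=5)
  B: rows 8-9 cols 1-2 -> outside (row miss)
  C: rows 1-5 cols 1-2 -> outside (row miss)
  D: rows 5-9 cols 2-5 z=6 -> covers; best now A (z=5)
Winner: A at z=5

Answer: 5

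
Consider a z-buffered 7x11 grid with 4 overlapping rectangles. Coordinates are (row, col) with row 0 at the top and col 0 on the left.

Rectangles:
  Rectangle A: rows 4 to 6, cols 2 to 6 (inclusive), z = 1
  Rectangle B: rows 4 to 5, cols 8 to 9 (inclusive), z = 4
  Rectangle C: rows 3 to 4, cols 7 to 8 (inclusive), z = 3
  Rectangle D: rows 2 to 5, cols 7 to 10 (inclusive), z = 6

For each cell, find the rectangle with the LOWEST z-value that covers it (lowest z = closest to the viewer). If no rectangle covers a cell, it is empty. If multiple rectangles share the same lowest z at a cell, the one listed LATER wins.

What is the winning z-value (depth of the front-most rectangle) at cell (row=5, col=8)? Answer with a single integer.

Check cell (5,8):
  A: rows 4-6 cols 2-6 -> outside (col miss)
  B: rows 4-5 cols 8-9 z=4 -> covers; best now B (z=4)
  C: rows 3-4 cols 7-8 -> outside (row miss)
  D: rows 2-5 cols 7-10 z=6 -> covers; best now B (z=4)
Winner: B at z=4

Answer: 4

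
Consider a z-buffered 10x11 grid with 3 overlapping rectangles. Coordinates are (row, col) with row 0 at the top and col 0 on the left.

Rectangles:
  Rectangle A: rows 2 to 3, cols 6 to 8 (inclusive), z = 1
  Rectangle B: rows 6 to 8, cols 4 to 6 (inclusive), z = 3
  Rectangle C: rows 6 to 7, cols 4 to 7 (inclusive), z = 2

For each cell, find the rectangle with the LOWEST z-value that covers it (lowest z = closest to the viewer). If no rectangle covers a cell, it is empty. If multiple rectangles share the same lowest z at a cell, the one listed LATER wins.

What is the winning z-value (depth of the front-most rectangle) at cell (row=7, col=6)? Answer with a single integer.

Answer: 2

Derivation:
Check cell (7,6):
  A: rows 2-3 cols 6-8 -> outside (row miss)
  B: rows 6-8 cols 4-6 z=3 -> covers; best now B (z=3)
  C: rows 6-7 cols 4-7 z=2 -> covers; best now C (z=2)
Winner: C at z=2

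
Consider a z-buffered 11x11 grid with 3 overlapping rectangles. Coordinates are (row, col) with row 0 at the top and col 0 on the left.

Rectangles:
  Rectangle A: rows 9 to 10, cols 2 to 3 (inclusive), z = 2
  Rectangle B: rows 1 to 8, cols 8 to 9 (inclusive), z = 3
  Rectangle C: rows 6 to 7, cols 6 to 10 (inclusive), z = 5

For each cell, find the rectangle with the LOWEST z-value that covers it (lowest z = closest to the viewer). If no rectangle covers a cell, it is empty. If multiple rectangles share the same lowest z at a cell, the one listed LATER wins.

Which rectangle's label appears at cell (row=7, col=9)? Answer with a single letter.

Answer: B

Derivation:
Check cell (7,9):
  A: rows 9-10 cols 2-3 -> outside (row miss)
  B: rows 1-8 cols 8-9 z=3 -> covers; best now B (z=3)
  C: rows 6-7 cols 6-10 z=5 -> covers; best now B (z=3)
Winner: B at z=3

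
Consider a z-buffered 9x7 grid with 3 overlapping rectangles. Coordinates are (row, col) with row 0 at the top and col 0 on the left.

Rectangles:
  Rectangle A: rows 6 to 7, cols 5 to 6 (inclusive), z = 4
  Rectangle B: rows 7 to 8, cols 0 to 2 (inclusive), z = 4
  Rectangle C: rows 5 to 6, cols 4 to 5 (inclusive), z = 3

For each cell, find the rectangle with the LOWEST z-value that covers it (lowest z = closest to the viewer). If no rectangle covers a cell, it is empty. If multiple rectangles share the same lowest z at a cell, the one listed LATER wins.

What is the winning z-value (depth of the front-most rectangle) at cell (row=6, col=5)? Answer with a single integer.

Answer: 3

Derivation:
Check cell (6,5):
  A: rows 6-7 cols 5-6 z=4 -> covers; best now A (z=4)
  B: rows 7-8 cols 0-2 -> outside (row miss)
  C: rows 5-6 cols 4-5 z=3 -> covers; best now C (z=3)
Winner: C at z=3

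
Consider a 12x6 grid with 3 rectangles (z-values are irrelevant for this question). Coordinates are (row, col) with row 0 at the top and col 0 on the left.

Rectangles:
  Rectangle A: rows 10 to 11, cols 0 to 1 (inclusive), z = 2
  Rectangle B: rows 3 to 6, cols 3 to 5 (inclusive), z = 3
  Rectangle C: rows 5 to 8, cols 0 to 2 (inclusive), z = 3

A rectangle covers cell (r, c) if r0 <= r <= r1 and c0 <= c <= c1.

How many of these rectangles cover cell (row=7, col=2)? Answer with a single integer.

Answer: 1

Derivation:
Check cell (7,2):
  A: rows 10-11 cols 0-1 -> outside (row miss)
  B: rows 3-6 cols 3-5 -> outside (row miss)
  C: rows 5-8 cols 0-2 -> covers
Count covering = 1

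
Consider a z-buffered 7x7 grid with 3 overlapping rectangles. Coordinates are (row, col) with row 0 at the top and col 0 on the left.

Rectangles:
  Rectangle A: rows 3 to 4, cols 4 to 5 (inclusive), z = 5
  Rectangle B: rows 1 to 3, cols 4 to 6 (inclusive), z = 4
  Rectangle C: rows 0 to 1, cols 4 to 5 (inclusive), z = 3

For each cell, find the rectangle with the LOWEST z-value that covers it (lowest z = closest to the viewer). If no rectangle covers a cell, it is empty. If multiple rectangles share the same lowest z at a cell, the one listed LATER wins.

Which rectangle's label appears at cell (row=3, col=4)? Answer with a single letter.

Answer: B

Derivation:
Check cell (3,4):
  A: rows 3-4 cols 4-5 z=5 -> covers; best now A (z=5)
  B: rows 1-3 cols 4-6 z=4 -> covers; best now B (z=4)
  C: rows 0-1 cols 4-5 -> outside (row miss)
Winner: B at z=4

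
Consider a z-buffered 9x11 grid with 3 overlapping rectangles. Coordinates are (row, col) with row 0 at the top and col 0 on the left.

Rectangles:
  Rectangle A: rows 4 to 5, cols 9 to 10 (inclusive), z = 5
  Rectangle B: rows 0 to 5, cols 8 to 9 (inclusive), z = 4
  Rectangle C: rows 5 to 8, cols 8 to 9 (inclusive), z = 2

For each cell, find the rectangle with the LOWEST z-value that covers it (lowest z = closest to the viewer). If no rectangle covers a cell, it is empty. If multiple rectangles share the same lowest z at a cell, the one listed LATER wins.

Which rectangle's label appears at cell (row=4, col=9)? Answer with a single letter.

Answer: B

Derivation:
Check cell (4,9):
  A: rows 4-5 cols 9-10 z=5 -> covers; best now A (z=5)
  B: rows 0-5 cols 8-9 z=4 -> covers; best now B (z=4)
  C: rows 5-8 cols 8-9 -> outside (row miss)
Winner: B at z=4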